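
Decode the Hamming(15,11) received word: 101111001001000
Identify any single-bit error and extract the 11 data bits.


Syndrome = 0: no error detected

Data: 11101001000 (no errors)


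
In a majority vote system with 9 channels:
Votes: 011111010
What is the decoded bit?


Ones: 6 out of 9
Threshold: 5

1 (6/9 voted 1)


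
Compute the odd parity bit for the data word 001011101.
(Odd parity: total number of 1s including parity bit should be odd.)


Number of 1s in data: 5
Parity bit: 0

0


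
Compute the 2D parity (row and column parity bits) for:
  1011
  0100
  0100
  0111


Row parities: 1111
Column parities: 1100

Row P: 1111, Col P: 1100, Corner: 0


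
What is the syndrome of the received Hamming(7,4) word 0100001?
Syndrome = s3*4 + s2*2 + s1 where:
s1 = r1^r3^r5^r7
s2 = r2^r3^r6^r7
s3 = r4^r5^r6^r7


s1=1, s2=0, s3=1

Syndrome = 5 (error at position 5)


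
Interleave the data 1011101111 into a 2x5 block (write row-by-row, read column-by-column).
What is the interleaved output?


Matrix:
  10111
  01111
Read columns: 1001111111

1001111111


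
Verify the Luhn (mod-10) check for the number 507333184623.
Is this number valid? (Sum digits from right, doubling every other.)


Luhn sum = 49
49 mod 10 = 9

Invalid (Luhn sum mod 10 = 9)


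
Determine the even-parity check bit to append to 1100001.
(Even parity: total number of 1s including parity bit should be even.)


Number of 1s in data: 3
Parity bit: 1

1


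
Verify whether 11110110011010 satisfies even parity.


Number of 1s: 9

No, parity error (9 ones)


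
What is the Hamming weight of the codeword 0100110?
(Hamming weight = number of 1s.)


Counting 1s in 0100110

3


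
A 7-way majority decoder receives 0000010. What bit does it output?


Ones: 1 out of 7
Threshold: 4

0 (1/7 voted 1)


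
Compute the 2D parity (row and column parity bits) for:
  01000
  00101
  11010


Row parities: 101
Column parities: 10111

Row P: 101, Col P: 10111, Corner: 0


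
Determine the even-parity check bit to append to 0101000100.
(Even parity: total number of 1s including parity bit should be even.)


Number of 1s in data: 3
Parity bit: 1

1


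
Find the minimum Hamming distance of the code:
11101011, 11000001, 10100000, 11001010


Comparing all pairs, minimum distance: 2
Can detect 1 errors, correct 0 errors

2


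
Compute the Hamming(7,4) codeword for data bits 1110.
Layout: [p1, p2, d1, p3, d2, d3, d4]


Parity bits: p1=0, p2=0, p3=0

0010110


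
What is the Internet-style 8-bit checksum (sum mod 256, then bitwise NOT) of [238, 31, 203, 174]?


Sum = 646 mod 256 = 134
Complement = 121

121


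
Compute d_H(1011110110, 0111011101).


XOR: 1100101011
Count of 1s: 6

6


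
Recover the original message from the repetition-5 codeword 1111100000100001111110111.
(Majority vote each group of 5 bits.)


Groups: 11111, 00000, 10000, 11111, 10111
Majority votes: 10011

10011


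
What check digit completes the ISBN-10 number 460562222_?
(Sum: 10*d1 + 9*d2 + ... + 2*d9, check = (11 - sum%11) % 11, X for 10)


Weighted sum: 193
193 mod 11 = 6

Check digit: 5


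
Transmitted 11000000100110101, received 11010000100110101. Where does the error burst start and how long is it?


XOR: 00010000000000000

Burst at position 3, length 1


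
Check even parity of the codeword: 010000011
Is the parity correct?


Number of 1s: 3

No, parity error (3 ones)


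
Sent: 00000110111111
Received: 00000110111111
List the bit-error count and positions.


XOR: 00000000000000

0 errors (received matches sent)


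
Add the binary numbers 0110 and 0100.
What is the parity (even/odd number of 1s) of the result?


0110 = 6
0100 = 4
Sum = 10 = 1010
1s count = 2

even parity (2 ones in 1010)


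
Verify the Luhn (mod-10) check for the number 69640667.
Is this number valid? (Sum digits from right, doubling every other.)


Luhn sum = 35
35 mod 10 = 5

Invalid (Luhn sum mod 10 = 5)


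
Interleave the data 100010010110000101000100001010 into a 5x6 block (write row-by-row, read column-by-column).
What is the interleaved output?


Matrix:
  100010
  010110
  000101
  000100
  001010
Read columns: 100000100000001011101100100100

100000100000001011101100100100


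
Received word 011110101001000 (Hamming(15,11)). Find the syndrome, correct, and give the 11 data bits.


Syndrome = 2: error at position 2

Data: 11011001000 (corrected bit 2)


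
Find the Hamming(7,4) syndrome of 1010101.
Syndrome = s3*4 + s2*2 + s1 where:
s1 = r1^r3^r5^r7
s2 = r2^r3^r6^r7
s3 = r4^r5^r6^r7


s1=0, s2=0, s3=0

Syndrome = 0 (no error)


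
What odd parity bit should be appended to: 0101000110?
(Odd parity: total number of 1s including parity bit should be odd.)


Number of 1s in data: 4
Parity bit: 1

1


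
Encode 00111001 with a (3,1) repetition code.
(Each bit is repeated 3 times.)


Each bit -> 3 copies

000000111111111000000111


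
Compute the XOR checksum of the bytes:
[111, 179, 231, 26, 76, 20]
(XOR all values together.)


XOR chain: 111 ^ 179 ^ 231 ^ 26 ^ 76 ^ 20 = 121

121


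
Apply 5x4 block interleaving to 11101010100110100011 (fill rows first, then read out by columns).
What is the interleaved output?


Matrix:
  1110
  1010
  1001
  1010
  0011
Read columns: 11110100001101100101

11110100001101100101


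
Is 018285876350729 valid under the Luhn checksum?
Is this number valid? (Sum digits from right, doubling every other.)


Luhn sum = 73
73 mod 10 = 3

Invalid (Luhn sum mod 10 = 3)


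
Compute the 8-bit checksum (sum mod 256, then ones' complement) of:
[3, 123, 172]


Sum = 298 mod 256 = 42
Complement = 213

213


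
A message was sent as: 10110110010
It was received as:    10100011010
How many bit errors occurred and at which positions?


XOR: 00010101000

3 error(s) at position(s): 3, 5, 7


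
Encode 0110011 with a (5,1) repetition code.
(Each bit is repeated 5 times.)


Each bit -> 5 copies

00000111111111100000000001111111111


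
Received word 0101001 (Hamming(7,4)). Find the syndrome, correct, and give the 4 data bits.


Syndrome = 1: error at position 1

Data: 0001 (corrected bit 1)


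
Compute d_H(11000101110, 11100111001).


XOR: 00100010111
Count of 1s: 5

5


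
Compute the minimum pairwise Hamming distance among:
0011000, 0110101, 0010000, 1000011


Comparing all pairs, minimum distance: 1
Can detect 0 errors, correct 0 errors

1


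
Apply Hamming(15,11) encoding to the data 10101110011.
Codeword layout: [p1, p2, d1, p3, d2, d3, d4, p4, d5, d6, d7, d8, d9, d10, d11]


Parity bits: p1=0, p2=0, p3=1, p4=1

001101011110011


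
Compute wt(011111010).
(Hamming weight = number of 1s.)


Counting 1s in 011111010

6


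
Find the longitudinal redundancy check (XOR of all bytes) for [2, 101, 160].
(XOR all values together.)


XOR chain: 2 ^ 101 ^ 160 = 199

199


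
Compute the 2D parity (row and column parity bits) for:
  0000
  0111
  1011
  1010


Row parities: 0110
Column parities: 0110

Row P: 0110, Col P: 0110, Corner: 0


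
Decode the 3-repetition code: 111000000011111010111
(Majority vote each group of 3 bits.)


Groups: 111, 000, 000, 011, 111, 010, 111
Majority votes: 1001101

1001101


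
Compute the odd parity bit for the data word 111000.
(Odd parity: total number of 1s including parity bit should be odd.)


Number of 1s in data: 3
Parity bit: 0

0


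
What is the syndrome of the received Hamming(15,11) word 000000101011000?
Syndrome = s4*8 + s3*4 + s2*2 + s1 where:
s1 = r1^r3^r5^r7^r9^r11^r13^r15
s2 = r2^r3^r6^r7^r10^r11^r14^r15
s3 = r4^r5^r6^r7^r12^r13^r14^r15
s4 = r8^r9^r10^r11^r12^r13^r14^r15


s1=1, s2=0, s3=0, s4=1

Syndrome = 9 (error at position 9)


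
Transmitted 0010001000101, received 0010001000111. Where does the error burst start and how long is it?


XOR: 0000000000010

Burst at position 11, length 1


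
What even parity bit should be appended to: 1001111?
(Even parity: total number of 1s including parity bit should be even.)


Number of 1s in data: 5
Parity bit: 1

1


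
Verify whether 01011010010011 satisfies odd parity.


Number of 1s: 7

Yes, parity is correct (7 ones)


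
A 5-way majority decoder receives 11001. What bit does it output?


Ones: 3 out of 5
Threshold: 3

1 (3/5 voted 1)


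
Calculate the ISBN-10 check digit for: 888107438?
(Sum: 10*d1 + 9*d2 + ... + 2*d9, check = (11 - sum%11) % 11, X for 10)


Weighted sum: 299
299 mod 11 = 2

Check digit: 9


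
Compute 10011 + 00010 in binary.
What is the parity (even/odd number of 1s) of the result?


10011 = 19
00010 = 2
Sum = 21 = 10101
1s count = 3

odd parity (3 ones in 10101)


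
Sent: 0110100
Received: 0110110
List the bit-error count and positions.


XOR: 0000010

1 error(s) at position(s): 5


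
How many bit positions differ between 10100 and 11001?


XOR: 01101
Count of 1s: 3

3


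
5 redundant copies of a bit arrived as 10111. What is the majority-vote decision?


Ones: 4 out of 5
Threshold: 3

1 (4/5 voted 1)


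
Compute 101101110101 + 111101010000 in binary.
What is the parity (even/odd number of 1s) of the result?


101101110101 = 2933
111101010000 = 3920
Sum = 6853 = 1101011000101
1s count = 7

odd parity (7 ones in 1101011000101)


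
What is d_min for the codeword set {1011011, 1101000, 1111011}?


Comparing all pairs, minimum distance: 1
Can detect 0 errors, correct 0 errors

1


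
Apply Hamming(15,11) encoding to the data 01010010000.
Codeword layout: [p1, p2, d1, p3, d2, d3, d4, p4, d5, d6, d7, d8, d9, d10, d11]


Parity bits: p1=1, p2=0, p3=0, p4=1

100010110010000


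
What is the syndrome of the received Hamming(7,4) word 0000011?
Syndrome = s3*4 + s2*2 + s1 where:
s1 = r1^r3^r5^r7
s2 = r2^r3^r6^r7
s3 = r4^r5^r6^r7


s1=1, s2=0, s3=0

Syndrome = 1 (error at position 1)


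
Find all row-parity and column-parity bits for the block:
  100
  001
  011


Row parities: 110
Column parities: 110

Row P: 110, Col P: 110, Corner: 0


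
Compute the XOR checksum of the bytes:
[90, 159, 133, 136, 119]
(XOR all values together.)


XOR chain: 90 ^ 159 ^ 133 ^ 136 ^ 119 = 191

191


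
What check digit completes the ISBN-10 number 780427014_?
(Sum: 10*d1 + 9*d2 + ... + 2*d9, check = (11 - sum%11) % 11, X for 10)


Weighted sum: 228
228 mod 11 = 8

Check digit: 3


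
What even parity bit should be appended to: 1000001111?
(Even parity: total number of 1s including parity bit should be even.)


Number of 1s in data: 5
Parity bit: 1

1


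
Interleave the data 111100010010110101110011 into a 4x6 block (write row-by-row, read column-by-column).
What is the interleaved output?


Matrix:
  111100
  010010
  110101
  110011
Read columns: 101111111000101001010011

101111111000101001010011


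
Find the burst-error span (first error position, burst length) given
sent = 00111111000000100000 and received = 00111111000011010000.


XOR: 00000000000011110000

Burst at position 12, length 4


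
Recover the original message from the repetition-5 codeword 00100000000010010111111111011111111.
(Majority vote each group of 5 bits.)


Groups: 00100, 00000, 00100, 10111, 11111, 10111, 11111
Majority votes: 0001111

0001111


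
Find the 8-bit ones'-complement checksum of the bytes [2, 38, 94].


Sum = 134 mod 256 = 134
Complement = 121

121


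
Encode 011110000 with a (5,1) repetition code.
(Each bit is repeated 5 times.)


Each bit -> 5 copies

000001111111111111111111100000000000000000000


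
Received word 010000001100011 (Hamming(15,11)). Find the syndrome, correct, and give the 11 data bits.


Syndrome = 0: no error detected

Data: 00001100011 (no errors)


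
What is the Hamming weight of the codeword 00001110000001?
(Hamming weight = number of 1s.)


Counting 1s in 00001110000001

4


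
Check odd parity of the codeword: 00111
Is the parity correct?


Number of 1s: 3

Yes, parity is correct (3 ones)


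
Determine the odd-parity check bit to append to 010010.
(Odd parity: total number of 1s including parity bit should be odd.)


Number of 1s in data: 2
Parity bit: 1

1


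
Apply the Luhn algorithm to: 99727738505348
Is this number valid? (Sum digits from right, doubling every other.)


Luhn sum = 72
72 mod 10 = 2

Invalid (Luhn sum mod 10 = 2)


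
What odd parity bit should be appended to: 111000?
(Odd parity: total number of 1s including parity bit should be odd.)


Number of 1s in data: 3
Parity bit: 0

0


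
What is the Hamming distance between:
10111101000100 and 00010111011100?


XOR: 10101010011000
Count of 1s: 6

6


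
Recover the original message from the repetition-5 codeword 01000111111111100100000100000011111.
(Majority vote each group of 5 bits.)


Groups: 01000, 11111, 11111, 00100, 00010, 00000, 11111
Majority votes: 0110001

0110001


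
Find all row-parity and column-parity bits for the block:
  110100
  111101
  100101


Row parities: 111
Column parities: 101100

Row P: 111, Col P: 101100, Corner: 1


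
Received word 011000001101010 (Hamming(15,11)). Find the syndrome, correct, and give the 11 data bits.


Syndrome = 0: no error detected

Data: 10001101010 (no errors)


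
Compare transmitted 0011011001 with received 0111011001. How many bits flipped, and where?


XOR: 0100000000

1 error(s) at position(s): 1


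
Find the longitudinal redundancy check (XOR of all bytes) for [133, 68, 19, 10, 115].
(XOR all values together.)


XOR chain: 133 ^ 68 ^ 19 ^ 10 ^ 115 = 171

171


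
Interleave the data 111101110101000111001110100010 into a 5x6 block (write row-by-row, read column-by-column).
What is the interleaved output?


Matrix:
  111101
  110101
  000111
  001110
  100010
Read columns: 110011100010010111100011111100

110011100010010111100011111100


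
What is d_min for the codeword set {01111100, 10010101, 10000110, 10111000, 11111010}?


Comparing all pairs, minimum distance: 2
Can detect 1 errors, correct 0 errors

2


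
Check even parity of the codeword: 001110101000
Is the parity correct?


Number of 1s: 5

No, parity error (5 ones)


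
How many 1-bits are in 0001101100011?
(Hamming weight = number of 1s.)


Counting 1s in 0001101100011

6


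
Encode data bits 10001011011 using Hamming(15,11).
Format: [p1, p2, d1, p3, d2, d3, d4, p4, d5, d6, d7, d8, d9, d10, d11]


Parity bits: p1=0, p2=0, p3=1, p4=1

001100011011011


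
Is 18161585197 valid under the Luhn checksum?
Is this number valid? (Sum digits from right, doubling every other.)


Luhn sum = 40
40 mod 10 = 0

Valid (Luhn sum mod 10 = 0)


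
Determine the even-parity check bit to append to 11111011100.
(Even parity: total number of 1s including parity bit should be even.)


Number of 1s in data: 8
Parity bit: 0

0


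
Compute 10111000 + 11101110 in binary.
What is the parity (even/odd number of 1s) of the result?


10111000 = 184
11101110 = 238
Sum = 422 = 110100110
1s count = 5

odd parity (5 ones in 110100110)


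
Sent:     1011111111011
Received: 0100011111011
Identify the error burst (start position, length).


XOR: 1111100000000

Burst at position 0, length 5


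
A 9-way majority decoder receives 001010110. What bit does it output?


Ones: 4 out of 9
Threshold: 5

0 (4/9 voted 1)


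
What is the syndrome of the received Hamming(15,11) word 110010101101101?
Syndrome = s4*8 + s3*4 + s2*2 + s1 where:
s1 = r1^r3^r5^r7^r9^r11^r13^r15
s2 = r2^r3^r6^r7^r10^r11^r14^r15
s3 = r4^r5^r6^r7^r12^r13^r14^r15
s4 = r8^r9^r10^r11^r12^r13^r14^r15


s1=0, s2=0, s3=1, s4=1

Syndrome = 12 (error at position 12)


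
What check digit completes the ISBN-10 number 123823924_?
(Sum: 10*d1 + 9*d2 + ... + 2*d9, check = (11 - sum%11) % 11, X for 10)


Weighted sum: 185
185 mod 11 = 9

Check digit: 2


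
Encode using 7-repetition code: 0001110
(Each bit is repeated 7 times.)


Each bit -> 7 copies

0000000000000000000001111111111111111111110000000


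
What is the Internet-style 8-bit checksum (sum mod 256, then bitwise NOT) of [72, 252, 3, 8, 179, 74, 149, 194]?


Sum = 931 mod 256 = 163
Complement = 92

92


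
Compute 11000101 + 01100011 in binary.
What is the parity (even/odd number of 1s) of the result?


11000101 = 197
01100011 = 99
Sum = 296 = 100101000
1s count = 3

odd parity (3 ones in 100101000)


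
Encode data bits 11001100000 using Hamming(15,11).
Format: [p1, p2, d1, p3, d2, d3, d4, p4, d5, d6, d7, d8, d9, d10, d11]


Parity bits: p1=1, p2=0, p3=1, p4=0

101110001100000


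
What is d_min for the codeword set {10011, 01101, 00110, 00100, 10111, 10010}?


Comparing all pairs, minimum distance: 1
Can detect 0 errors, correct 0 errors

1


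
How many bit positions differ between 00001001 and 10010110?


XOR: 10011111
Count of 1s: 6

6


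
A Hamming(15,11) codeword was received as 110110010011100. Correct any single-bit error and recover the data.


Syndrome = 0: no error detected

Data: 01000011100 (no errors)


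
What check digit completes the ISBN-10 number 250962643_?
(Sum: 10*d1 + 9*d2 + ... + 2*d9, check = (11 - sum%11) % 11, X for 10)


Weighted sum: 216
216 mod 11 = 7

Check digit: 4


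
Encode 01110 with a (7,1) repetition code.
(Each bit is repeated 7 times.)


Each bit -> 7 copies

00000001111111111111111111110000000


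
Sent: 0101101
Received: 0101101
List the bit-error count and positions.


XOR: 0000000

0 errors (received matches sent)


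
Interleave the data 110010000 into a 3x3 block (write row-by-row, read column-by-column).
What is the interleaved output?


Matrix:
  110
  010
  000
Read columns: 100110000

100110000


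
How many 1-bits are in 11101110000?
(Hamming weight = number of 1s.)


Counting 1s in 11101110000

6


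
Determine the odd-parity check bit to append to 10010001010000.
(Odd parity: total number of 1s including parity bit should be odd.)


Number of 1s in data: 4
Parity bit: 1

1


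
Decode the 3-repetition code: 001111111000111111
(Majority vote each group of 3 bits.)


Groups: 001, 111, 111, 000, 111, 111
Majority votes: 011011

011011


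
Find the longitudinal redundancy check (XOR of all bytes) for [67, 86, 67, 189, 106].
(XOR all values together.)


XOR chain: 67 ^ 86 ^ 67 ^ 189 ^ 106 = 129

129


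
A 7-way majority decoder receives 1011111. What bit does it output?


Ones: 6 out of 7
Threshold: 4

1 (6/7 voted 1)


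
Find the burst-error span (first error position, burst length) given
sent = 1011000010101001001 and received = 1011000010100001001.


XOR: 0000000000001000000

Burst at position 12, length 1


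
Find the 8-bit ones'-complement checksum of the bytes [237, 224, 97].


Sum = 558 mod 256 = 46
Complement = 209

209


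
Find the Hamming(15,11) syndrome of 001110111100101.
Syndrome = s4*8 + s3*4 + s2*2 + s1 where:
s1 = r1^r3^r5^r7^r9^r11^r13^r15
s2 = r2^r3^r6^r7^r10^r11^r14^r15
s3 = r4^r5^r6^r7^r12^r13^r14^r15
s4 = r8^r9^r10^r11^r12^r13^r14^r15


s1=0, s2=0, s3=1, s4=1

Syndrome = 12 (error at position 12)


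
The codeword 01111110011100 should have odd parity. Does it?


Number of 1s: 9

Yes, parity is correct (9 ones)


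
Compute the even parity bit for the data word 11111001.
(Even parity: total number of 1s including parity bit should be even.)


Number of 1s in data: 6
Parity bit: 0

0


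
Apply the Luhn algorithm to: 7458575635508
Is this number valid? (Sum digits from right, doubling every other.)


Luhn sum = 62
62 mod 10 = 2

Invalid (Luhn sum mod 10 = 2)


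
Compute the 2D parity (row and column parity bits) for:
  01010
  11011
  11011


Row parities: 000
Column parities: 01010

Row P: 000, Col P: 01010, Corner: 0


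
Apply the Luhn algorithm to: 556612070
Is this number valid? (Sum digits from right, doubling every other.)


Luhn sum = 25
25 mod 10 = 5

Invalid (Luhn sum mod 10 = 5)


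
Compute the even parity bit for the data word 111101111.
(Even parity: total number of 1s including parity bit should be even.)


Number of 1s in data: 8
Parity bit: 0

0


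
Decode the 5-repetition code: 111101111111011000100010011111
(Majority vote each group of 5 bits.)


Groups: 11110, 11111, 11011, 00010, 00100, 11111
Majority votes: 111001

111001


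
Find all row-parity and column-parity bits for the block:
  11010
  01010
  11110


Row parities: 100
Column parities: 01110

Row P: 100, Col P: 01110, Corner: 1


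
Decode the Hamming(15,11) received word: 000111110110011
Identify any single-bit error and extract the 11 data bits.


Syndrome = 8: error at position 8

Data: 01110110011 (corrected bit 8)


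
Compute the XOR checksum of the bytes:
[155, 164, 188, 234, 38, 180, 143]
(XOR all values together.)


XOR chain: 155 ^ 164 ^ 188 ^ 234 ^ 38 ^ 180 ^ 143 = 116

116


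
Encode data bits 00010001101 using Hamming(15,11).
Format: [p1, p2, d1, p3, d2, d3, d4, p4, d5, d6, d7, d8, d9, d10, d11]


Parity bits: p1=1, p2=0, p3=0, p4=1

100000110001101


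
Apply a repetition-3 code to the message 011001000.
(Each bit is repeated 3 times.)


Each bit -> 3 copies

000111111000000111000000000


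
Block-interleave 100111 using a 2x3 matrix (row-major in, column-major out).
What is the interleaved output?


Matrix:
  100
  111
Read columns: 110101

110101


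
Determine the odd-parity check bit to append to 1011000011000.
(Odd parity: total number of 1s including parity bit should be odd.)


Number of 1s in data: 5
Parity bit: 0

0


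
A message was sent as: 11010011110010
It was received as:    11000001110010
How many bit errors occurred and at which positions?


XOR: 00010010000000

2 error(s) at position(s): 3, 6


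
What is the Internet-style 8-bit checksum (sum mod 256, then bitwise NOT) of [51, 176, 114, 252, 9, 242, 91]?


Sum = 935 mod 256 = 167
Complement = 88

88


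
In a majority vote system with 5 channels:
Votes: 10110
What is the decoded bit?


Ones: 3 out of 5
Threshold: 3

1 (3/5 voted 1)


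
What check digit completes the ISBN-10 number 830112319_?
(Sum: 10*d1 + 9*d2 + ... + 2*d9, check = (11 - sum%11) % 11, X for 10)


Weighted sum: 163
163 mod 11 = 9

Check digit: 2


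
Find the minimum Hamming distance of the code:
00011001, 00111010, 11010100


Comparing all pairs, minimum distance: 3
Can detect 2 errors, correct 1 errors

3


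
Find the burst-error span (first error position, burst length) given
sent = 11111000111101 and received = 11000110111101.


XOR: 00111110000000

Burst at position 2, length 5


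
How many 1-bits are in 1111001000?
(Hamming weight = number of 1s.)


Counting 1s in 1111001000

5


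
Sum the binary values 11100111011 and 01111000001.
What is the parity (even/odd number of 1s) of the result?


11100111011 = 1851
01111000001 = 961
Sum = 2812 = 101011111100
1s count = 8

even parity (8 ones in 101011111100)


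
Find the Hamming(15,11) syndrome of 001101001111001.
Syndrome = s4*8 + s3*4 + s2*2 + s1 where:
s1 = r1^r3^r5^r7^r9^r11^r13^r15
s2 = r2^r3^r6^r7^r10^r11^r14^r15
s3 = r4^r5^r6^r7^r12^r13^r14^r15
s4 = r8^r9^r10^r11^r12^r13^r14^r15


s1=0, s2=1, s3=0, s4=1

Syndrome = 10 (error at position 10)


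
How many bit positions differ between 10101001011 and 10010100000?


XOR: 00111101011
Count of 1s: 7

7


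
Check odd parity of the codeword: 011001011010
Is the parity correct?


Number of 1s: 6

No, parity error (6 ones)


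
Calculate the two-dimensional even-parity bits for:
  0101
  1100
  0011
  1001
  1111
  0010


Row parities: 000001
Column parities: 1110

Row P: 000001, Col P: 1110, Corner: 1


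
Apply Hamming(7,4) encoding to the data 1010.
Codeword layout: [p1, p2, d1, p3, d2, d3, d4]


Parity bits: p1=1, p2=0, p3=1

1011010


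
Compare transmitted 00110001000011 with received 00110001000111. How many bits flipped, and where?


XOR: 00000000000100

1 error(s) at position(s): 11


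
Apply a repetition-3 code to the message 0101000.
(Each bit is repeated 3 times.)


Each bit -> 3 copies

000111000111000000000


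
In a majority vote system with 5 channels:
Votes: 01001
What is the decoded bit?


Ones: 2 out of 5
Threshold: 3

0 (2/5 voted 1)


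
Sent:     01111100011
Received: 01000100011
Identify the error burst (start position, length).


XOR: 00111000000

Burst at position 2, length 3


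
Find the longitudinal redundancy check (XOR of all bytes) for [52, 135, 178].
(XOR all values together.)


XOR chain: 52 ^ 135 ^ 178 = 1

1


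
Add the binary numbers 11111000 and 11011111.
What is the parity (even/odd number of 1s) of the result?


11111000 = 248
11011111 = 223
Sum = 471 = 111010111
1s count = 7

odd parity (7 ones in 111010111)


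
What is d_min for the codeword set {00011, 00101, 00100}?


Comparing all pairs, minimum distance: 1
Can detect 0 errors, correct 0 errors

1


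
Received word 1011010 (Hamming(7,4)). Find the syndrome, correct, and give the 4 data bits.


Syndrome = 0: no error detected

Data: 1010 (no errors)


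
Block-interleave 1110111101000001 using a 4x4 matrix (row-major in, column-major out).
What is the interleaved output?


Matrix:
  1110
  1111
  0100
  0001
Read columns: 1100111011000101

1100111011000101


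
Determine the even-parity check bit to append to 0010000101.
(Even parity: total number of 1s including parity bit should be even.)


Number of 1s in data: 3
Parity bit: 1

1


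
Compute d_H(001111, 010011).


XOR: 011100
Count of 1s: 3

3


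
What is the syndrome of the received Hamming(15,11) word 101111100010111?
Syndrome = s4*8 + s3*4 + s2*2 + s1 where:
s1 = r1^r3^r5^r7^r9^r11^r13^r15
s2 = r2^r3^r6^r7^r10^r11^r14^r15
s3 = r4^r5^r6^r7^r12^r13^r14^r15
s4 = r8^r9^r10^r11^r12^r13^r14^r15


s1=1, s2=0, s3=1, s4=0

Syndrome = 5 (error at position 5)


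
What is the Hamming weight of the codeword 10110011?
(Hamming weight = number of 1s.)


Counting 1s in 10110011

5


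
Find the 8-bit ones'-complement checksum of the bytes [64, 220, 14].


Sum = 298 mod 256 = 42
Complement = 213

213


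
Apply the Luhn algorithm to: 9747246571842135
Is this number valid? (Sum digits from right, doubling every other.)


Luhn sum = 80
80 mod 10 = 0

Valid (Luhn sum mod 10 = 0)


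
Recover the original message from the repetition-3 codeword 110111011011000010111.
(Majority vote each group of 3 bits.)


Groups: 110, 111, 011, 011, 000, 010, 111
Majority votes: 1111001

1111001


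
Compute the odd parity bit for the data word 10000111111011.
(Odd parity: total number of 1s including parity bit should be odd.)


Number of 1s in data: 9
Parity bit: 0

0


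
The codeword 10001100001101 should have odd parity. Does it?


Number of 1s: 6

No, parity error (6 ones)


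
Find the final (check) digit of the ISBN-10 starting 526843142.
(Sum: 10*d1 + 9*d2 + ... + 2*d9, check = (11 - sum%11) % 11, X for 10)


Weighted sum: 231
231 mod 11 = 0

Check digit: 0


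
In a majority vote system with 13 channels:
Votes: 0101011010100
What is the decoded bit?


Ones: 6 out of 13
Threshold: 7

0 (6/13 voted 1)


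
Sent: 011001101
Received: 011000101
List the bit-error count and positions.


XOR: 000001000

1 error(s) at position(s): 5


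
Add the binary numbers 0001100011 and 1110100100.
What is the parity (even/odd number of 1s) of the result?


0001100011 = 99
1110100100 = 932
Sum = 1031 = 10000000111
1s count = 4

even parity (4 ones in 10000000111)


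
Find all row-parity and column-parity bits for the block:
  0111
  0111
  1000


Row parities: 111
Column parities: 1000

Row P: 111, Col P: 1000, Corner: 1


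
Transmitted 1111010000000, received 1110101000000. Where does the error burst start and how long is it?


XOR: 0001111000000

Burst at position 3, length 4


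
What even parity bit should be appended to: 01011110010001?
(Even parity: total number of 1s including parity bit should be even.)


Number of 1s in data: 7
Parity bit: 1

1


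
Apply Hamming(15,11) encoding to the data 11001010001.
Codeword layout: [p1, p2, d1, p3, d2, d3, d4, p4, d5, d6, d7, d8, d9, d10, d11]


Parity bits: p1=1, p2=1, p3=0, p4=1

111010011010001


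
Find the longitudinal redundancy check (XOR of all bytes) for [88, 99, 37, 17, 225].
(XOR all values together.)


XOR chain: 88 ^ 99 ^ 37 ^ 17 ^ 225 = 238

238


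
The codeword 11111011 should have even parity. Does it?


Number of 1s: 7

No, parity error (7 ones)


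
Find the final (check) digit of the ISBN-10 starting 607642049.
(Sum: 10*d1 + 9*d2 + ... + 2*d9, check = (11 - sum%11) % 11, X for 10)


Weighted sum: 222
222 mod 11 = 2

Check digit: 9


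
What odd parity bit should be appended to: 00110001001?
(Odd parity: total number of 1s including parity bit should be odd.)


Number of 1s in data: 4
Parity bit: 1

1


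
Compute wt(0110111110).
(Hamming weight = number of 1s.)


Counting 1s in 0110111110

7


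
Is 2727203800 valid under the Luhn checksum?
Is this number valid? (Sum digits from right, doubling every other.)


Luhn sum = 40
40 mod 10 = 0

Valid (Luhn sum mod 10 = 0)


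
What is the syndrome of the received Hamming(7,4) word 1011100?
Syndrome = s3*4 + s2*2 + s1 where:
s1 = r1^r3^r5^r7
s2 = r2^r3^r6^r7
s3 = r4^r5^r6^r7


s1=1, s2=1, s3=0

Syndrome = 3 (error at position 3)


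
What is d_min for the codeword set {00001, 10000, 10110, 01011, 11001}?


Comparing all pairs, minimum distance: 2
Can detect 1 errors, correct 0 errors

2


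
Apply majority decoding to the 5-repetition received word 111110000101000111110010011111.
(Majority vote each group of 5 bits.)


Groups: 11111, 00001, 01000, 11111, 00100, 11111
Majority votes: 100101

100101


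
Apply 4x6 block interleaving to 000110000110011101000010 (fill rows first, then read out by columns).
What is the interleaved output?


Matrix:
  000110
  000110
  011101
  000010
Read columns: 000000100010111011010010

000000100010111011010010


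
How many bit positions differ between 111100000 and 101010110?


XOR: 010110110
Count of 1s: 5

5


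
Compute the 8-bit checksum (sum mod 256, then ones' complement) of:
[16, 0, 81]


Sum = 97 mod 256 = 97
Complement = 158

158


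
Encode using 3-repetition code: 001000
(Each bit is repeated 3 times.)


Each bit -> 3 copies

000000111000000000


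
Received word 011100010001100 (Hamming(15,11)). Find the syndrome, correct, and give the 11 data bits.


Syndrome = 12: error at position 12

Data: 10000000100 (corrected bit 12)


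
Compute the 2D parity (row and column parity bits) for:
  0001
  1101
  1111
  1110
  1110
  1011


Row parities: 110111
Column parities: 1000

Row P: 110111, Col P: 1000, Corner: 1


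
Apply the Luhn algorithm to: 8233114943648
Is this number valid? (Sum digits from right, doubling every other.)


Luhn sum = 69
69 mod 10 = 9

Invalid (Luhn sum mod 10 = 9)


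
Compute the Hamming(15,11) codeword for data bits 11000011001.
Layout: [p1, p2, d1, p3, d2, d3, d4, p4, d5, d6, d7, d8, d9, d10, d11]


Parity bits: p1=0, p2=1, p3=1, p4=1

011110010011001


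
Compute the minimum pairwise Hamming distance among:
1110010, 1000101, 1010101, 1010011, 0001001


Comparing all pairs, minimum distance: 1
Can detect 0 errors, correct 0 errors

1


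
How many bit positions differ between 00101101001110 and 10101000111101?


XOR: 10000101110011
Count of 1s: 7

7


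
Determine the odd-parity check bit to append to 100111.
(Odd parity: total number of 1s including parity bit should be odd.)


Number of 1s in data: 4
Parity bit: 1

1


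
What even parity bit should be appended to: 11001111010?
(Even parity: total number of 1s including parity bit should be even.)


Number of 1s in data: 7
Parity bit: 1

1


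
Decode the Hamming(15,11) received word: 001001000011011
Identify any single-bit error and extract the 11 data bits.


Syndrome = 3: error at position 3

Data: 00100011011 (corrected bit 3)


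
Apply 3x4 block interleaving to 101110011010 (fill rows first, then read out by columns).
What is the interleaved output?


Matrix:
  1011
  1001
  1010
Read columns: 111000101110

111000101110


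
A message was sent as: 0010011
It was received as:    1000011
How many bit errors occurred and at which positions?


XOR: 1010000

2 error(s) at position(s): 0, 2


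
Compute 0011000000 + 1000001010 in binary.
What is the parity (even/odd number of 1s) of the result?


0011000000 = 192
1000001010 = 522
Sum = 714 = 1011001010
1s count = 5

odd parity (5 ones in 1011001010)


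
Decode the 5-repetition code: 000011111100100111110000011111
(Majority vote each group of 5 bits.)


Groups: 00001, 11111, 00100, 11111, 00000, 11111
Majority votes: 010101

010101


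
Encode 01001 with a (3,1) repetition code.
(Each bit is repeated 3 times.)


Each bit -> 3 copies

000111000000111


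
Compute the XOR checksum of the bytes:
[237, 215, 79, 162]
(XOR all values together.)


XOR chain: 237 ^ 215 ^ 79 ^ 162 = 215

215


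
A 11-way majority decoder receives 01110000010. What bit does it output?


Ones: 4 out of 11
Threshold: 6

0 (4/11 voted 1)


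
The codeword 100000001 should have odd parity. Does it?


Number of 1s: 2

No, parity error (2 ones)


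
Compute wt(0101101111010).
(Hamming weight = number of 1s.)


Counting 1s in 0101101111010

8


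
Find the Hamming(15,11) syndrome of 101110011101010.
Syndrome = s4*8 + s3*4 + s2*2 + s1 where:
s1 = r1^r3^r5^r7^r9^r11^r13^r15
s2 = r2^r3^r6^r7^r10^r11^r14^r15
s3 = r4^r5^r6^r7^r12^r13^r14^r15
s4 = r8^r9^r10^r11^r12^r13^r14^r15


s1=0, s2=1, s3=0, s4=1

Syndrome = 10 (error at position 10)


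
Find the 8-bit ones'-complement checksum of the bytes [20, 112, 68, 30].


Sum = 230 mod 256 = 230
Complement = 25

25


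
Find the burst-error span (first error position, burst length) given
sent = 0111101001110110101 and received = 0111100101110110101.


XOR: 0000001100000000000

Burst at position 6, length 2


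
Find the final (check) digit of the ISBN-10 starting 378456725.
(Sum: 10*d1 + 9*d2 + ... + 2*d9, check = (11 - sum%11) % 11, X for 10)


Weighted sum: 289
289 mod 11 = 3

Check digit: 8


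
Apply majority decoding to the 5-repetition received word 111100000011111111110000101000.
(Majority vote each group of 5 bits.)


Groups: 11110, 00000, 11111, 11111, 00001, 01000
Majority votes: 101100

101100


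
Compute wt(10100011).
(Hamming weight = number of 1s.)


Counting 1s in 10100011

4


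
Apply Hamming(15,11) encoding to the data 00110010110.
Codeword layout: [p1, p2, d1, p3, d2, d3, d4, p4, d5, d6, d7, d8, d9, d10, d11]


Parity bits: p1=1, p2=0, p3=0, p4=1

100001110010110


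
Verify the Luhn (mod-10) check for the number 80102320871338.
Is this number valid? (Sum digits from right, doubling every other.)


Luhn sum = 53
53 mod 10 = 3

Invalid (Luhn sum mod 10 = 3)


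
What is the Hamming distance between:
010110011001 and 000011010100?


XOR: 010101001101
Count of 1s: 6

6


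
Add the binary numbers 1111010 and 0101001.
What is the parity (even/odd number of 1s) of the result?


1111010 = 122
0101001 = 41
Sum = 163 = 10100011
1s count = 4

even parity (4 ones in 10100011)


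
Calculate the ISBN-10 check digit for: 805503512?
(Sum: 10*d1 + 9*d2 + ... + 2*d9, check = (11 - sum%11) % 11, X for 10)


Weighted sum: 197
197 mod 11 = 10

Check digit: 1


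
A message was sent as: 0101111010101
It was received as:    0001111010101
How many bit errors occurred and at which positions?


XOR: 0100000000000

1 error(s) at position(s): 1


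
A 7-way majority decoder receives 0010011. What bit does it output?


Ones: 3 out of 7
Threshold: 4

0 (3/7 voted 1)


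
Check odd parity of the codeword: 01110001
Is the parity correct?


Number of 1s: 4

No, parity error (4 ones)


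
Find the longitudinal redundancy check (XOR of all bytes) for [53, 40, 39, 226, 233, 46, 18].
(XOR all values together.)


XOR chain: 53 ^ 40 ^ 39 ^ 226 ^ 233 ^ 46 ^ 18 = 13

13


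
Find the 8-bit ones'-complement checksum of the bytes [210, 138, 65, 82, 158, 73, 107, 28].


Sum = 861 mod 256 = 93
Complement = 162

162


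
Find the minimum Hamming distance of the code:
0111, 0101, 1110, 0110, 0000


Comparing all pairs, minimum distance: 1
Can detect 0 errors, correct 0 errors

1


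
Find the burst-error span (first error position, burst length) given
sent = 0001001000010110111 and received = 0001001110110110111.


XOR: 0000000110100000000

Burst at position 7, length 4


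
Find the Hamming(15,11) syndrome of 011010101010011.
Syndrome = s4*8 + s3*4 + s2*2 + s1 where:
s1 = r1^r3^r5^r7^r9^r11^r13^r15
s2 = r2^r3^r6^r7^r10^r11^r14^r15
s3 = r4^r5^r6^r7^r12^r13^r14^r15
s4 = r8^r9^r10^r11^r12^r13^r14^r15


s1=0, s2=0, s3=0, s4=0

Syndrome = 0 (no error)


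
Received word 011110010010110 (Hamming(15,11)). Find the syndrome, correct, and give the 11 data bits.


Syndrome = 0: no error detected

Data: 11000010110 (no errors)


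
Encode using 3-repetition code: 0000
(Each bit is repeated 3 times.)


Each bit -> 3 copies

000000000000


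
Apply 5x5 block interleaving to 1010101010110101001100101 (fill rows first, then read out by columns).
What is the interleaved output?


Matrix:
  10101
  01010
  11010
  10011
  00101
Read columns: 1011001100100010111010011

1011001100100010111010011


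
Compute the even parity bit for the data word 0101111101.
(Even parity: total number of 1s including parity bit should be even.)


Number of 1s in data: 7
Parity bit: 1

1


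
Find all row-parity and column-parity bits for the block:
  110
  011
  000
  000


Row parities: 0000
Column parities: 101

Row P: 0000, Col P: 101, Corner: 0


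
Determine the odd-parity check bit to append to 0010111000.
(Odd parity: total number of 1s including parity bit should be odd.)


Number of 1s in data: 4
Parity bit: 1

1


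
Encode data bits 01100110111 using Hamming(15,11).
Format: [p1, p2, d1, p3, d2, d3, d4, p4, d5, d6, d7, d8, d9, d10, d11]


Parity bits: p1=0, p2=1, p3=1, p4=1

010111010110111


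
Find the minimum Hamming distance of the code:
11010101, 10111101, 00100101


Comparing all pairs, minimum distance: 3
Can detect 2 errors, correct 1 errors

3


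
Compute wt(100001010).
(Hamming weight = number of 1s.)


Counting 1s in 100001010

3


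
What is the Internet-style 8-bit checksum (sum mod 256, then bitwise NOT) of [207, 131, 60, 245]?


Sum = 643 mod 256 = 131
Complement = 124

124


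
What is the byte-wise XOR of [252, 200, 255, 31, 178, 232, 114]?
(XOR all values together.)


XOR chain: 252 ^ 200 ^ 255 ^ 31 ^ 178 ^ 232 ^ 114 = 252

252


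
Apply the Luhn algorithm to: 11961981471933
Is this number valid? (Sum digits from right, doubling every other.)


Luhn sum = 72
72 mod 10 = 2

Invalid (Luhn sum mod 10 = 2)


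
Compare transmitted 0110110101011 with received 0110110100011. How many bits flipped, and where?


XOR: 0000000001000

1 error(s) at position(s): 9


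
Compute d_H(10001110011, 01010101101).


XOR: 11011011110
Count of 1s: 8

8
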